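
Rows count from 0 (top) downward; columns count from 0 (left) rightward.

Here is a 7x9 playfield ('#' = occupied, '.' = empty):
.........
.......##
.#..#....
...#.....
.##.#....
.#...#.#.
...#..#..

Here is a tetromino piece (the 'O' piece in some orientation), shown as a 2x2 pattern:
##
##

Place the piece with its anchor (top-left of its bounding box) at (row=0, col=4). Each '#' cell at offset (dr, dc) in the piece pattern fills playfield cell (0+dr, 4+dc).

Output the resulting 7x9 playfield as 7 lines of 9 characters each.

Answer: ....##...
....##.##
.#..#....
...#.....
.##.#....
.#...#.#.
...#..#..

Derivation:
Fill (0+0,4+0) = (0,4)
Fill (0+0,4+1) = (0,5)
Fill (0+1,4+0) = (1,4)
Fill (0+1,4+1) = (1,5)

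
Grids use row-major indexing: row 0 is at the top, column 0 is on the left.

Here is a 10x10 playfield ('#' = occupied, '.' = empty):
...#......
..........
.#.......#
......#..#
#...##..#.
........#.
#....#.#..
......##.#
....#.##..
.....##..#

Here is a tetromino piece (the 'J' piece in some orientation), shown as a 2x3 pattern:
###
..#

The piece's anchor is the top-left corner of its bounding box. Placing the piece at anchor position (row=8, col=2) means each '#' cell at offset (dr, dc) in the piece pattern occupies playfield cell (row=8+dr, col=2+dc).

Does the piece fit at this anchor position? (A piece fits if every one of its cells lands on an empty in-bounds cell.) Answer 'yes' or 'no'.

Answer: no

Derivation:
Check each piece cell at anchor (8, 2):
  offset (0,0) -> (8,2): empty -> OK
  offset (0,1) -> (8,3): empty -> OK
  offset (0,2) -> (8,4): occupied ('#') -> FAIL
  offset (1,2) -> (9,4): empty -> OK
All cells valid: no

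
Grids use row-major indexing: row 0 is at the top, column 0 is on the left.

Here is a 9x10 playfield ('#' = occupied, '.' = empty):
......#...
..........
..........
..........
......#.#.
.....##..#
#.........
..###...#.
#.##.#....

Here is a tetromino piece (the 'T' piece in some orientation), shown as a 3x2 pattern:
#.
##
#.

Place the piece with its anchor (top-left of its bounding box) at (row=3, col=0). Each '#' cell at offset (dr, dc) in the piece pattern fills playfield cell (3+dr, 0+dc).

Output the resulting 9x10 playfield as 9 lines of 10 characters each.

Answer: ......#...
..........
..........
#.........
##....#.#.
#....##..#
#.........
..###...#.
#.##.#....

Derivation:
Fill (3+0,0+0) = (3,0)
Fill (3+1,0+0) = (4,0)
Fill (3+1,0+1) = (4,1)
Fill (3+2,0+0) = (5,0)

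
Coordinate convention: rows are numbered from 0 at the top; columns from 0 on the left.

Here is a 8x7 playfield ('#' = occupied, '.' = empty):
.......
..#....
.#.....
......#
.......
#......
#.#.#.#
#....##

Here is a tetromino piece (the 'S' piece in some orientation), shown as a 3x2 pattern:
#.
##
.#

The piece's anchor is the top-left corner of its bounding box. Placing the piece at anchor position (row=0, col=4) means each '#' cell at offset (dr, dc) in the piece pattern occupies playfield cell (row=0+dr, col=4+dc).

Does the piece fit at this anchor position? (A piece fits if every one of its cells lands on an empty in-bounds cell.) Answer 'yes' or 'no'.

Check each piece cell at anchor (0, 4):
  offset (0,0) -> (0,4): empty -> OK
  offset (1,0) -> (1,4): empty -> OK
  offset (1,1) -> (1,5): empty -> OK
  offset (2,1) -> (2,5): empty -> OK
All cells valid: yes

Answer: yes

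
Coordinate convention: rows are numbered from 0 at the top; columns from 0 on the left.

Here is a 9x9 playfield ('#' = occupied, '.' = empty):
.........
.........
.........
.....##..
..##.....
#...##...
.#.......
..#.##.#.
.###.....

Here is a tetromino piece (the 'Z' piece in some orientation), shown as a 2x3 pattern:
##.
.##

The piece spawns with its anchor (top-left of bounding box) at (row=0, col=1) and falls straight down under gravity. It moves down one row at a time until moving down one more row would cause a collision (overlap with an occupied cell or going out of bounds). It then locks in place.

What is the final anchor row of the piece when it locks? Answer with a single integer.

Spawn at (row=0, col=1). Try each row:
  row 0: fits
  row 1: fits
  row 2: fits
  row 3: blocked -> lock at row 2

Answer: 2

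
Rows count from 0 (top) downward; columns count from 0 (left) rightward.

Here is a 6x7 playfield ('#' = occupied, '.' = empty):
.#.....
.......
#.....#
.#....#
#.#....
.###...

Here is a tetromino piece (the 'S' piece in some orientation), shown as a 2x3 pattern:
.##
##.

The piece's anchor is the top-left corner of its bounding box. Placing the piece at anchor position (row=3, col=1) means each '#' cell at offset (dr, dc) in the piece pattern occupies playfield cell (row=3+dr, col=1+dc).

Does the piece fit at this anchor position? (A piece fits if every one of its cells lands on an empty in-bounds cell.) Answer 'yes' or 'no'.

Check each piece cell at anchor (3, 1):
  offset (0,1) -> (3,2): empty -> OK
  offset (0,2) -> (3,3): empty -> OK
  offset (1,0) -> (4,1): empty -> OK
  offset (1,1) -> (4,2): occupied ('#') -> FAIL
All cells valid: no

Answer: no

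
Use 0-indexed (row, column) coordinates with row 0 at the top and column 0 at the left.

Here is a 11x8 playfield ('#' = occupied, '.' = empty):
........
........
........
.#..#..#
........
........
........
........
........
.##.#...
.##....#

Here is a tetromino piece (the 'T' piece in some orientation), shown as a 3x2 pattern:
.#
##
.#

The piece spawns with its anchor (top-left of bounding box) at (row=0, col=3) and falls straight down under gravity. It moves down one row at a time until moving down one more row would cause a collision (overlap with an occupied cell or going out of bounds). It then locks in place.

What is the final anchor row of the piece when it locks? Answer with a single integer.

Answer: 0

Derivation:
Spawn at (row=0, col=3). Try each row:
  row 0: fits
  row 1: blocked -> lock at row 0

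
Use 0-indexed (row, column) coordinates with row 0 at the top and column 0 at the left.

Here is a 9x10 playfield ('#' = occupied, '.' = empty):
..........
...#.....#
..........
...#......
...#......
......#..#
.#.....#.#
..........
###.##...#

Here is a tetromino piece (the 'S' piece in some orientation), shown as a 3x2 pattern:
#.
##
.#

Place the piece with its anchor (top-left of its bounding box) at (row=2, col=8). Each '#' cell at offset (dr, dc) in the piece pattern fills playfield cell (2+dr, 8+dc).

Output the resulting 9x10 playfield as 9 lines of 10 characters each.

Fill (2+0,8+0) = (2,8)
Fill (2+1,8+0) = (3,8)
Fill (2+1,8+1) = (3,9)
Fill (2+2,8+1) = (4,9)

Answer: ..........
...#.....#
........#.
...#....##
...#.....#
......#..#
.#.....#.#
..........
###.##...#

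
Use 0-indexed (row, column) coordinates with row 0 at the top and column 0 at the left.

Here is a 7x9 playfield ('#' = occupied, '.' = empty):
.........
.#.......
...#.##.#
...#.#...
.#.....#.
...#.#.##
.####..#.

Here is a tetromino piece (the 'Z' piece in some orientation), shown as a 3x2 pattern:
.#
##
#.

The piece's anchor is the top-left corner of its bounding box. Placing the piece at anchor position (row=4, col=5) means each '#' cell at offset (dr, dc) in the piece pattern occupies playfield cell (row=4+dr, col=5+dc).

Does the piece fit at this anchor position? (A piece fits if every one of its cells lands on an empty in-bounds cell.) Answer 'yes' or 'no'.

Check each piece cell at anchor (4, 5):
  offset (0,1) -> (4,6): empty -> OK
  offset (1,0) -> (5,5): occupied ('#') -> FAIL
  offset (1,1) -> (5,6): empty -> OK
  offset (2,0) -> (6,5): empty -> OK
All cells valid: no

Answer: no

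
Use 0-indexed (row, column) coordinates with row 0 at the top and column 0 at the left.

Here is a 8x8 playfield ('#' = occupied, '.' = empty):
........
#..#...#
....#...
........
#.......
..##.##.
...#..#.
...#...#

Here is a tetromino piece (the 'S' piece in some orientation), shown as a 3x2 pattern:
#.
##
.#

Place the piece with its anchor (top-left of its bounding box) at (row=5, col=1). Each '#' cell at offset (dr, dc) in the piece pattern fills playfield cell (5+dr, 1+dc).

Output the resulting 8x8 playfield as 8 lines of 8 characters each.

Fill (5+0,1+0) = (5,1)
Fill (5+1,1+0) = (6,1)
Fill (5+1,1+1) = (6,2)
Fill (5+2,1+1) = (7,2)

Answer: ........
#..#...#
....#...
........
#.......
.###.##.
.###..#.
..##...#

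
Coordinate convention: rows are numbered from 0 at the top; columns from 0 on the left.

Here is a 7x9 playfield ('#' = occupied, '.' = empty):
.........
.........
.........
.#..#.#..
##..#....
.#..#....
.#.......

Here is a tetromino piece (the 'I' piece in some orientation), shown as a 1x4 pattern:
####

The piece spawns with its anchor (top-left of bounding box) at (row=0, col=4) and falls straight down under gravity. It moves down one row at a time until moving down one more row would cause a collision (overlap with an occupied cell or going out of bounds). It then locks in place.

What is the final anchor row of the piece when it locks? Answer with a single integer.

Spawn at (row=0, col=4). Try each row:
  row 0: fits
  row 1: fits
  row 2: fits
  row 3: blocked -> lock at row 2

Answer: 2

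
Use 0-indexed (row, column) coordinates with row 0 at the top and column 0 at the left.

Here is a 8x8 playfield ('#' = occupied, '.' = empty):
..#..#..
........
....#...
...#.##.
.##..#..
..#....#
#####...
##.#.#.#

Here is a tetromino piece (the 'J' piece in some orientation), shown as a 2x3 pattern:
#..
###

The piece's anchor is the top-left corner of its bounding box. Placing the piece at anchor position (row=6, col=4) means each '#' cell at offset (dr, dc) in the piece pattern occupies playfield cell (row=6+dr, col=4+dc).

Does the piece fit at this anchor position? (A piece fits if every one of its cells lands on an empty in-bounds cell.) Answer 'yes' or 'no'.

Answer: no

Derivation:
Check each piece cell at anchor (6, 4):
  offset (0,0) -> (6,4): occupied ('#') -> FAIL
  offset (1,0) -> (7,4): empty -> OK
  offset (1,1) -> (7,5): occupied ('#') -> FAIL
  offset (1,2) -> (7,6): empty -> OK
All cells valid: no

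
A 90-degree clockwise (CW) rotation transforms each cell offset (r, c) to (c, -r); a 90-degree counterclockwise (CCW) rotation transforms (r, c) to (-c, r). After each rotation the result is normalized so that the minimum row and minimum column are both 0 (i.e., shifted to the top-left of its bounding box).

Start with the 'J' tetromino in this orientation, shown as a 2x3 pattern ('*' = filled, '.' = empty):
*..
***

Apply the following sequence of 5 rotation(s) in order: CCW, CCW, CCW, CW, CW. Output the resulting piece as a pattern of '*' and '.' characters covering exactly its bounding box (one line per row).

Answer: .*
.*
**

Derivation:
Start:
*..
***
After rotation 1 (CCW):
.*
.*
**
After rotation 2 (CCW):
***
..*
After rotation 3 (CCW):
**
*.
*.
After rotation 4 (CW):
***
..*
After rotation 5 (CW):
.*
.*
**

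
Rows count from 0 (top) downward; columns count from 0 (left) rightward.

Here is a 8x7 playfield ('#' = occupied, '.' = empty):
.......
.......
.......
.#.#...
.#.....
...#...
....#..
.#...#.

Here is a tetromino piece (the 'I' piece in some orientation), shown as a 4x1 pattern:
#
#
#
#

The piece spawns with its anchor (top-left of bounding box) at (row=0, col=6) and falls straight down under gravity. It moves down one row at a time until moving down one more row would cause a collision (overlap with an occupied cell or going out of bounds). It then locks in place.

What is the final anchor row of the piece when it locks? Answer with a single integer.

Answer: 4

Derivation:
Spawn at (row=0, col=6). Try each row:
  row 0: fits
  row 1: fits
  row 2: fits
  row 3: fits
  row 4: fits
  row 5: blocked -> lock at row 4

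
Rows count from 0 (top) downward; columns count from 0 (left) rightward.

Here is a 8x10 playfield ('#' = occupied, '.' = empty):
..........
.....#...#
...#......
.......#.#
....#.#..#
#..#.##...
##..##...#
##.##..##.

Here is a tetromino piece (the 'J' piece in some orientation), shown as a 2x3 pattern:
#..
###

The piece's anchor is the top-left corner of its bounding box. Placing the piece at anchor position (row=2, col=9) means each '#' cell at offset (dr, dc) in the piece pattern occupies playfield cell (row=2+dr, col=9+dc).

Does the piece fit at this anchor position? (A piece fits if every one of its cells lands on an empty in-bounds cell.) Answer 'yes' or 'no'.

Answer: no

Derivation:
Check each piece cell at anchor (2, 9):
  offset (0,0) -> (2,9): empty -> OK
  offset (1,0) -> (3,9): occupied ('#') -> FAIL
  offset (1,1) -> (3,10): out of bounds -> FAIL
  offset (1,2) -> (3,11): out of bounds -> FAIL
All cells valid: no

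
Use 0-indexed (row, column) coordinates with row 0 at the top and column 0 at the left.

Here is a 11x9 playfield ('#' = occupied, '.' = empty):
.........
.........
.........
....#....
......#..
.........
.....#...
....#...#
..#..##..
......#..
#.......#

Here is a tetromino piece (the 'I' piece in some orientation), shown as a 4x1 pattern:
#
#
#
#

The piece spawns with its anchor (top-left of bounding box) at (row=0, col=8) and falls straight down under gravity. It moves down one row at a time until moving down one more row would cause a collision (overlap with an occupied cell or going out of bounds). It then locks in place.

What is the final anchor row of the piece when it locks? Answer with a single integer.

Spawn at (row=0, col=8). Try each row:
  row 0: fits
  row 1: fits
  row 2: fits
  row 3: fits
  row 4: blocked -> lock at row 3

Answer: 3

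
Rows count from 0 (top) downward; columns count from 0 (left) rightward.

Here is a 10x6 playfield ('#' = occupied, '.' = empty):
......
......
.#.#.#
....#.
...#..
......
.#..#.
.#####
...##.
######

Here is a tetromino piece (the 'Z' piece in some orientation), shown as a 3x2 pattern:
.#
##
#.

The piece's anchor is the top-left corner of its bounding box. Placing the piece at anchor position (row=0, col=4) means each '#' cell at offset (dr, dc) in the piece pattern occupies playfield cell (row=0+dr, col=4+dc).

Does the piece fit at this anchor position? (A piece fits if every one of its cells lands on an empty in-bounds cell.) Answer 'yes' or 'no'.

Answer: yes

Derivation:
Check each piece cell at anchor (0, 4):
  offset (0,1) -> (0,5): empty -> OK
  offset (1,0) -> (1,4): empty -> OK
  offset (1,1) -> (1,5): empty -> OK
  offset (2,0) -> (2,4): empty -> OK
All cells valid: yes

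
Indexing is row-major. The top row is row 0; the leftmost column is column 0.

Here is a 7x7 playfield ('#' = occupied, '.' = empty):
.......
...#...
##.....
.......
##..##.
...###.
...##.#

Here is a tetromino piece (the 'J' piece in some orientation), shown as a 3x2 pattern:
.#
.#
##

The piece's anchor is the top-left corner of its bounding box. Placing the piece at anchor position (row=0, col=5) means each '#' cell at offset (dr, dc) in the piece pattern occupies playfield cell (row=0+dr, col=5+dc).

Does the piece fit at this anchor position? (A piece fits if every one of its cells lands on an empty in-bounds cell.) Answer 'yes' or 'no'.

Answer: yes

Derivation:
Check each piece cell at anchor (0, 5):
  offset (0,1) -> (0,6): empty -> OK
  offset (1,1) -> (1,6): empty -> OK
  offset (2,0) -> (2,5): empty -> OK
  offset (2,1) -> (2,6): empty -> OK
All cells valid: yes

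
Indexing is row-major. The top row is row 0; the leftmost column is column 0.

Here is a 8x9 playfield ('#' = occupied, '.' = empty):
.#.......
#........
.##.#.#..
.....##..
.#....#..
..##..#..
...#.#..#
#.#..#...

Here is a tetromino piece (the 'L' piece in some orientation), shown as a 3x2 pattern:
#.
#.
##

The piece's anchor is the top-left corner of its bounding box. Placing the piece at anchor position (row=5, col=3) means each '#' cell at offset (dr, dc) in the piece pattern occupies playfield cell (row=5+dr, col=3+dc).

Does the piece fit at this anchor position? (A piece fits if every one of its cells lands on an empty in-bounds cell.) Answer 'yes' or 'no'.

Check each piece cell at anchor (5, 3):
  offset (0,0) -> (5,3): occupied ('#') -> FAIL
  offset (1,0) -> (6,3): occupied ('#') -> FAIL
  offset (2,0) -> (7,3): empty -> OK
  offset (2,1) -> (7,4): empty -> OK
All cells valid: no

Answer: no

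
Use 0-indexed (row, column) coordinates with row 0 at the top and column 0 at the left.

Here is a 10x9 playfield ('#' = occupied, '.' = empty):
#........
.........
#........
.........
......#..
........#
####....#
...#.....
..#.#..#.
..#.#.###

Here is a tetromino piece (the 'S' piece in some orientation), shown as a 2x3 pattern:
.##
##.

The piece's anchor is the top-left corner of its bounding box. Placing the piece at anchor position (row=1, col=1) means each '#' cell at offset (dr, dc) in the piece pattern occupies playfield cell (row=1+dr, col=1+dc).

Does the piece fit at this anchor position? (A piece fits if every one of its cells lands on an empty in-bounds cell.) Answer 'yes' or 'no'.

Answer: yes

Derivation:
Check each piece cell at anchor (1, 1):
  offset (0,1) -> (1,2): empty -> OK
  offset (0,2) -> (1,3): empty -> OK
  offset (1,0) -> (2,1): empty -> OK
  offset (1,1) -> (2,2): empty -> OK
All cells valid: yes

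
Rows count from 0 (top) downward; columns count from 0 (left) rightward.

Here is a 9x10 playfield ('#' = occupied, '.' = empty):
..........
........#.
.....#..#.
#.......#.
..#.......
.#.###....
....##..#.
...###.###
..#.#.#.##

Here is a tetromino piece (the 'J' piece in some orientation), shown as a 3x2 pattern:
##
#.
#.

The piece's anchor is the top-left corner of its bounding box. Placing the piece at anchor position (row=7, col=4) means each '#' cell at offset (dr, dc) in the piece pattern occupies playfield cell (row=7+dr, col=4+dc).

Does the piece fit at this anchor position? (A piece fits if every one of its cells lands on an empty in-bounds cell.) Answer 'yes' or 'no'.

Check each piece cell at anchor (7, 4):
  offset (0,0) -> (7,4): occupied ('#') -> FAIL
  offset (0,1) -> (7,5): occupied ('#') -> FAIL
  offset (1,0) -> (8,4): occupied ('#') -> FAIL
  offset (2,0) -> (9,4): out of bounds -> FAIL
All cells valid: no

Answer: no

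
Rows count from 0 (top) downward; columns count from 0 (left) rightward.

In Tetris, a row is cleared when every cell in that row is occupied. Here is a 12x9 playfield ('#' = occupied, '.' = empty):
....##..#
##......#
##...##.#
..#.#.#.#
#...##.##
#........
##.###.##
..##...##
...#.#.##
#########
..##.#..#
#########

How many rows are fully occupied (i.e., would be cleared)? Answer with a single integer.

Check each row:
  row 0: 6 empty cells -> not full
  row 1: 6 empty cells -> not full
  row 2: 4 empty cells -> not full
  row 3: 5 empty cells -> not full
  row 4: 4 empty cells -> not full
  row 5: 8 empty cells -> not full
  row 6: 2 empty cells -> not full
  row 7: 5 empty cells -> not full
  row 8: 5 empty cells -> not full
  row 9: 0 empty cells -> FULL (clear)
  row 10: 5 empty cells -> not full
  row 11: 0 empty cells -> FULL (clear)
Total rows cleared: 2

Answer: 2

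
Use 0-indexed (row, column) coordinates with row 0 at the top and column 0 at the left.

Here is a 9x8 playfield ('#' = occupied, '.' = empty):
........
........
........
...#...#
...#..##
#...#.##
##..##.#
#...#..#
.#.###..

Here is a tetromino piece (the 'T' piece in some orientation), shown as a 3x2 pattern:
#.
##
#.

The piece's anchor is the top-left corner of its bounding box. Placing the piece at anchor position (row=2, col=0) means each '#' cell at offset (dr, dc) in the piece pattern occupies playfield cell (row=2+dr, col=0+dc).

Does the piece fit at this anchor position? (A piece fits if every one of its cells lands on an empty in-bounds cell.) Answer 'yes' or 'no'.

Check each piece cell at anchor (2, 0):
  offset (0,0) -> (2,0): empty -> OK
  offset (1,0) -> (3,0): empty -> OK
  offset (1,1) -> (3,1): empty -> OK
  offset (2,0) -> (4,0): empty -> OK
All cells valid: yes

Answer: yes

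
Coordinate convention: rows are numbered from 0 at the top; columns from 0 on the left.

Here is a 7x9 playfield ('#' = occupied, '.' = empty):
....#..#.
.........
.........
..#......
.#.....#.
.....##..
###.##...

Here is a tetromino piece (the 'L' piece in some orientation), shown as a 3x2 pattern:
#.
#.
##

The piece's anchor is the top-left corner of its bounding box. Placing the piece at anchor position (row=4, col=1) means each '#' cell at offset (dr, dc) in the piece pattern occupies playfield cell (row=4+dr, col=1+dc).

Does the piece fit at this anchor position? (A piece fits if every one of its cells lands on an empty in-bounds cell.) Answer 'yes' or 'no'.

Check each piece cell at anchor (4, 1):
  offset (0,0) -> (4,1): occupied ('#') -> FAIL
  offset (1,0) -> (5,1): empty -> OK
  offset (2,0) -> (6,1): occupied ('#') -> FAIL
  offset (2,1) -> (6,2): occupied ('#') -> FAIL
All cells valid: no

Answer: no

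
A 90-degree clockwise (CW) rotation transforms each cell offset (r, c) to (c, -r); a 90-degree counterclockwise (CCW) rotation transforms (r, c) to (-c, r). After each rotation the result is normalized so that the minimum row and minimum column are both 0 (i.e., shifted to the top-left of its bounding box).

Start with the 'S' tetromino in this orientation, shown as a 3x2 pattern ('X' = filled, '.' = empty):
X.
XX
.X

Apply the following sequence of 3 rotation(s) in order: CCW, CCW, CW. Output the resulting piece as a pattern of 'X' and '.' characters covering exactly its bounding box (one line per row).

Start:
X.
XX
.X
After rotation 1 (CCW):
.XX
XX.
After rotation 2 (CCW):
X.
XX
.X
After rotation 3 (CW):
.XX
XX.

Answer: .XX
XX.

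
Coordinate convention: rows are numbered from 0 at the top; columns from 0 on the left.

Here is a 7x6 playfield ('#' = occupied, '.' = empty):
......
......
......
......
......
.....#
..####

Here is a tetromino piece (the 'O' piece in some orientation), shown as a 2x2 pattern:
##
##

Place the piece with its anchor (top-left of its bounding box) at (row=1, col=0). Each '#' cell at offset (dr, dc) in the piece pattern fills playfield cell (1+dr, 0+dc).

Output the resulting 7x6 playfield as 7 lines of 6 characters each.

Answer: ......
##....
##....
......
......
.....#
..####

Derivation:
Fill (1+0,0+0) = (1,0)
Fill (1+0,0+1) = (1,1)
Fill (1+1,0+0) = (2,0)
Fill (1+1,0+1) = (2,1)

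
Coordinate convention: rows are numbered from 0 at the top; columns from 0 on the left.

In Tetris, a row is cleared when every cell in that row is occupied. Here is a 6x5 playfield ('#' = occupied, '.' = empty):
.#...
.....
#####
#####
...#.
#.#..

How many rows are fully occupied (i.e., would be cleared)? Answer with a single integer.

Check each row:
  row 0: 4 empty cells -> not full
  row 1: 5 empty cells -> not full
  row 2: 0 empty cells -> FULL (clear)
  row 3: 0 empty cells -> FULL (clear)
  row 4: 4 empty cells -> not full
  row 5: 3 empty cells -> not full
Total rows cleared: 2

Answer: 2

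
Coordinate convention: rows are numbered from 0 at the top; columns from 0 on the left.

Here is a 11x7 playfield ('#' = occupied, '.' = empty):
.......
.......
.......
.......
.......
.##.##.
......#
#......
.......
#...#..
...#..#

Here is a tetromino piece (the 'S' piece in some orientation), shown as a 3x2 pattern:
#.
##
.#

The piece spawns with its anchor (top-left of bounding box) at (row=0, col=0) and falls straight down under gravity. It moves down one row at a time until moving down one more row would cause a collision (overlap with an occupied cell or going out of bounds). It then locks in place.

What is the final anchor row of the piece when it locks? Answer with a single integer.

Spawn at (row=0, col=0). Try each row:
  row 0: fits
  row 1: fits
  row 2: fits
  row 3: blocked -> lock at row 2

Answer: 2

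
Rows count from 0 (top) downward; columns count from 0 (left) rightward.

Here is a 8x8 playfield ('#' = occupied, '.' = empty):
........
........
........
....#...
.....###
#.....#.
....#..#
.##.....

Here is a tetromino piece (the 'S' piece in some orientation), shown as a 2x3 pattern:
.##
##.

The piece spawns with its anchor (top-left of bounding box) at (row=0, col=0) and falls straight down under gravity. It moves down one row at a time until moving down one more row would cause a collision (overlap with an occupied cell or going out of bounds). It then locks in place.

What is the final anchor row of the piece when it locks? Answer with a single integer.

Answer: 3

Derivation:
Spawn at (row=0, col=0). Try each row:
  row 0: fits
  row 1: fits
  row 2: fits
  row 3: fits
  row 4: blocked -> lock at row 3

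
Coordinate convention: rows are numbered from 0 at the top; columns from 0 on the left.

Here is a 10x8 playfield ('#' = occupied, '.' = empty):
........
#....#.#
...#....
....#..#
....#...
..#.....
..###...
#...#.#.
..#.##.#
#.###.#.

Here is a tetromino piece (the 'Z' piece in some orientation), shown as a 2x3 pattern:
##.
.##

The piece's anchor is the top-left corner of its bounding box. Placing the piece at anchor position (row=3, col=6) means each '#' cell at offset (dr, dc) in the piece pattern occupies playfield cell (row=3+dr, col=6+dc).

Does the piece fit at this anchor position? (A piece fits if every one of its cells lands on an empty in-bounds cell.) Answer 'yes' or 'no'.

Answer: no

Derivation:
Check each piece cell at anchor (3, 6):
  offset (0,0) -> (3,6): empty -> OK
  offset (0,1) -> (3,7): occupied ('#') -> FAIL
  offset (1,1) -> (4,7): empty -> OK
  offset (1,2) -> (4,8): out of bounds -> FAIL
All cells valid: no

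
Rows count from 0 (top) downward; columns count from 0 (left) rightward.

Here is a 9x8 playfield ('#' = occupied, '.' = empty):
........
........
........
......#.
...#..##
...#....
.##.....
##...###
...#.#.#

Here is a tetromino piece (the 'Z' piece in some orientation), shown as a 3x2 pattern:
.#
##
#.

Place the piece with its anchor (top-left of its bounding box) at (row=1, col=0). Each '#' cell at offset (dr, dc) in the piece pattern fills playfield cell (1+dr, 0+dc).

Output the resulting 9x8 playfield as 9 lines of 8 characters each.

Fill (1+0,0+1) = (1,1)
Fill (1+1,0+0) = (2,0)
Fill (1+1,0+1) = (2,1)
Fill (1+2,0+0) = (3,0)

Answer: ........
.#......
##......
#.....#.
...#..##
...#....
.##.....
##...###
...#.#.#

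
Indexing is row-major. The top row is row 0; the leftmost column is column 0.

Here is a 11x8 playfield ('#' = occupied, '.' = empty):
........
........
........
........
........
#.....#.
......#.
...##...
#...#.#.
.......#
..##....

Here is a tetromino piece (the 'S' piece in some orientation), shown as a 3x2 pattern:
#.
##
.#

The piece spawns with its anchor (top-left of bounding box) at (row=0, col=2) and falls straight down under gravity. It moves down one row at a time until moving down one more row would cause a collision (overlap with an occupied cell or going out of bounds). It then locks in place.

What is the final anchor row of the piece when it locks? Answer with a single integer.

Spawn at (row=0, col=2). Try each row:
  row 0: fits
  row 1: fits
  row 2: fits
  row 3: fits
  row 4: fits
  row 5: blocked -> lock at row 4

Answer: 4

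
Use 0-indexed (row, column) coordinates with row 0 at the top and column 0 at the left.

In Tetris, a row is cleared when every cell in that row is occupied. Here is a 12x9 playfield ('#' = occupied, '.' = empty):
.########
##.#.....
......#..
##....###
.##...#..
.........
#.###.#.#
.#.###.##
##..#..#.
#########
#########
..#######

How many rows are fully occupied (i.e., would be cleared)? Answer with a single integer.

Check each row:
  row 0: 1 empty cell -> not full
  row 1: 6 empty cells -> not full
  row 2: 8 empty cells -> not full
  row 3: 4 empty cells -> not full
  row 4: 6 empty cells -> not full
  row 5: 9 empty cells -> not full
  row 6: 3 empty cells -> not full
  row 7: 3 empty cells -> not full
  row 8: 5 empty cells -> not full
  row 9: 0 empty cells -> FULL (clear)
  row 10: 0 empty cells -> FULL (clear)
  row 11: 2 empty cells -> not full
Total rows cleared: 2

Answer: 2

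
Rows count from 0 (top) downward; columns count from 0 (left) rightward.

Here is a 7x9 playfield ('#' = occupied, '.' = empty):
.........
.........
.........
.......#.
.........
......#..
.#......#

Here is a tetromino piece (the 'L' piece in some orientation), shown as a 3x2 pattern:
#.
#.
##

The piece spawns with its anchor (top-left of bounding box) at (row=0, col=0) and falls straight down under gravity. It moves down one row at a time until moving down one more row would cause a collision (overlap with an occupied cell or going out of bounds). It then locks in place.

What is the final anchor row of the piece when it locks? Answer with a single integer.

Spawn at (row=0, col=0). Try each row:
  row 0: fits
  row 1: fits
  row 2: fits
  row 3: fits
  row 4: blocked -> lock at row 3

Answer: 3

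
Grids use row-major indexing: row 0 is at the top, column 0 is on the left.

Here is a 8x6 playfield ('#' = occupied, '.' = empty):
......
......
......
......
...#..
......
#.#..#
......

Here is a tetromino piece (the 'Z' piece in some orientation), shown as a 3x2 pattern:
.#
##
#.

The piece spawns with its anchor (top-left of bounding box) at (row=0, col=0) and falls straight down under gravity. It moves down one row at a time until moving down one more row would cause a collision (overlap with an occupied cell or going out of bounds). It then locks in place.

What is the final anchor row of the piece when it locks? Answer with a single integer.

Spawn at (row=0, col=0). Try each row:
  row 0: fits
  row 1: fits
  row 2: fits
  row 3: fits
  row 4: blocked -> lock at row 3

Answer: 3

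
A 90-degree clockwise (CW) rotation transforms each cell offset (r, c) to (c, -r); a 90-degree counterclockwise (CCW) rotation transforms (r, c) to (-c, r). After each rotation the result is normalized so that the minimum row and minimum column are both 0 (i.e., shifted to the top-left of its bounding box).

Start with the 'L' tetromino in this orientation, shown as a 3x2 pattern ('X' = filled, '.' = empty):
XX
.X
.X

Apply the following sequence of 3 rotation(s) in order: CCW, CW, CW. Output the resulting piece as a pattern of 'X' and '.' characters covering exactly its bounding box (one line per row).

Start:
XX
.X
.X
After rotation 1 (CCW):
XXX
X..
After rotation 2 (CW):
XX
.X
.X
After rotation 3 (CW):
..X
XXX

Answer: ..X
XXX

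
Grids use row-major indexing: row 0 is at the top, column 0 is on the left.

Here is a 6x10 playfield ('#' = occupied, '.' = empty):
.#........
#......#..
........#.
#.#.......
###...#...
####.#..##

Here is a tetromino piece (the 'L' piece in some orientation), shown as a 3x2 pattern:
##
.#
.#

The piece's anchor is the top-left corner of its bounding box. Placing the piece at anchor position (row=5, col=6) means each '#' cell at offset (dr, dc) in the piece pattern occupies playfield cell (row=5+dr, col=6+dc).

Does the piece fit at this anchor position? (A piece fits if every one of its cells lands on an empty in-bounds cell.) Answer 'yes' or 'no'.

Answer: no

Derivation:
Check each piece cell at anchor (5, 6):
  offset (0,0) -> (5,6): empty -> OK
  offset (0,1) -> (5,7): empty -> OK
  offset (1,1) -> (6,7): out of bounds -> FAIL
  offset (2,1) -> (7,7): out of bounds -> FAIL
All cells valid: no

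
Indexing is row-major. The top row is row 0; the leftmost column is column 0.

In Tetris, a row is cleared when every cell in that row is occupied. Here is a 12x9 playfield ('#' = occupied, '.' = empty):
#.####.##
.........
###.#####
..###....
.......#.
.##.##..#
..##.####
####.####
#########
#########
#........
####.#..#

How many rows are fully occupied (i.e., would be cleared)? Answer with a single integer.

Answer: 2

Derivation:
Check each row:
  row 0: 2 empty cells -> not full
  row 1: 9 empty cells -> not full
  row 2: 1 empty cell -> not full
  row 3: 6 empty cells -> not full
  row 4: 8 empty cells -> not full
  row 5: 4 empty cells -> not full
  row 6: 3 empty cells -> not full
  row 7: 1 empty cell -> not full
  row 8: 0 empty cells -> FULL (clear)
  row 9: 0 empty cells -> FULL (clear)
  row 10: 8 empty cells -> not full
  row 11: 3 empty cells -> not full
Total rows cleared: 2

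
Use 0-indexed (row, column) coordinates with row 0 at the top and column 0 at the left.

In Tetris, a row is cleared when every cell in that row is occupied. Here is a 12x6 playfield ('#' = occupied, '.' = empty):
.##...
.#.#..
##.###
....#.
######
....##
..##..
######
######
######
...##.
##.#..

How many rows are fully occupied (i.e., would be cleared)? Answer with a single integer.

Answer: 4

Derivation:
Check each row:
  row 0: 4 empty cells -> not full
  row 1: 4 empty cells -> not full
  row 2: 1 empty cell -> not full
  row 3: 5 empty cells -> not full
  row 4: 0 empty cells -> FULL (clear)
  row 5: 4 empty cells -> not full
  row 6: 4 empty cells -> not full
  row 7: 0 empty cells -> FULL (clear)
  row 8: 0 empty cells -> FULL (clear)
  row 9: 0 empty cells -> FULL (clear)
  row 10: 4 empty cells -> not full
  row 11: 3 empty cells -> not full
Total rows cleared: 4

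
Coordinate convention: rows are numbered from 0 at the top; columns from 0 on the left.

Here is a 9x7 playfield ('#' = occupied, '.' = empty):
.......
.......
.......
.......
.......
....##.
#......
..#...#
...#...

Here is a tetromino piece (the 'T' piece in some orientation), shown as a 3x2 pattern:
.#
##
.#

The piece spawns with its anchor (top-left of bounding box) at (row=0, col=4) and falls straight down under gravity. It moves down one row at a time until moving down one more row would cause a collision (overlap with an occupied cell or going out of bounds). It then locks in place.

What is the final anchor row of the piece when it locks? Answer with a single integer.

Answer: 2

Derivation:
Spawn at (row=0, col=4). Try each row:
  row 0: fits
  row 1: fits
  row 2: fits
  row 3: blocked -> lock at row 2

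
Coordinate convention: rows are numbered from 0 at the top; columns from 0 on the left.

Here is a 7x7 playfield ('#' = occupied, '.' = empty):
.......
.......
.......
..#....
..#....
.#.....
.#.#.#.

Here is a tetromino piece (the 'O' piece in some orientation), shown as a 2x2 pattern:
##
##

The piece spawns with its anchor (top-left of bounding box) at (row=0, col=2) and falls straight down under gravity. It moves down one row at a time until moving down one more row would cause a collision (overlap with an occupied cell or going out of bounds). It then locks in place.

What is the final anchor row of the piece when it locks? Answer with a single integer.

Answer: 1

Derivation:
Spawn at (row=0, col=2). Try each row:
  row 0: fits
  row 1: fits
  row 2: blocked -> lock at row 1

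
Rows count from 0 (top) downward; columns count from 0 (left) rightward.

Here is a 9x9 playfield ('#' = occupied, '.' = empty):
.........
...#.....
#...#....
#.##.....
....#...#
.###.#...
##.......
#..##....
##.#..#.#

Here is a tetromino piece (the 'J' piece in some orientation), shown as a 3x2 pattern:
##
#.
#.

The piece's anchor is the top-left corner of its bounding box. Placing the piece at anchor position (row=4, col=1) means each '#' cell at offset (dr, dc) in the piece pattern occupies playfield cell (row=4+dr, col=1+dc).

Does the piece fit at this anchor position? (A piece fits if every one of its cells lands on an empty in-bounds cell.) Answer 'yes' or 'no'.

Answer: no

Derivation:
Check each piece cell at anchor (4, 1):
  offset (0,0) -> (4,1): empty -> OK
  offset (0,1) -> (4,2): empty -> OK
  offset (1,0) -> (5,1): occupied ('#') -> FAIL
  offset (2,0) -> (6,1): occupied ('#') -> FAIL
All cells valid: no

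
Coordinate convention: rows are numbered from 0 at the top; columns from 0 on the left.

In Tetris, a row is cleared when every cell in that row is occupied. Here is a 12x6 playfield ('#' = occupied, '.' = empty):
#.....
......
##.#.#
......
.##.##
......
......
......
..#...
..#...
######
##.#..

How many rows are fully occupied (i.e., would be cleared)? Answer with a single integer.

Answer: 1

Derivation:
Check each row:
  row 0: 5 empty cells -> not full
  row 1: 6 empty cells -> not full
  row 2: 2 empty cells -> not full
  row 3: 6 empty cells -> not full
  row 4: 2 empty cells -> not full
  row 5: 6 empty cells -> not full
  row 6: 6 empty cells -> not full
  row 7: 6 empty cells -> not full
  row 8: 5 empty cells -> not full
  row 9: 5 empty cells -> not full
  row 10: 0 empty cells -> FULL (clear)
  row 11: 3 empty cells -> not full
Total rows cleared: 1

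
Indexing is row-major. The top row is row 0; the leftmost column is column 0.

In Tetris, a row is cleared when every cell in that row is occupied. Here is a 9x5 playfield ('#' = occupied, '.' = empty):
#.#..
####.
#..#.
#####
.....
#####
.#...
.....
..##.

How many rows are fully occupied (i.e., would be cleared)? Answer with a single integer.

Check each row:
  row 0: 3 empty cells -> not full
  row 1: 1 empty cell -> not full
  row 2: 3 empty cells -> not full
  row 3: 0 empty cells -> FULL (clear)
  row 4: 5 empty cells -> not full
  row 5: 0 empty cells -> FULL (clear)
  row 6: 4 empty cells -> not full
  row 7: 5 empty cells -> not full
  row 8: 3 empty cells -> not full
Total rows cleared: 2

Answer: 2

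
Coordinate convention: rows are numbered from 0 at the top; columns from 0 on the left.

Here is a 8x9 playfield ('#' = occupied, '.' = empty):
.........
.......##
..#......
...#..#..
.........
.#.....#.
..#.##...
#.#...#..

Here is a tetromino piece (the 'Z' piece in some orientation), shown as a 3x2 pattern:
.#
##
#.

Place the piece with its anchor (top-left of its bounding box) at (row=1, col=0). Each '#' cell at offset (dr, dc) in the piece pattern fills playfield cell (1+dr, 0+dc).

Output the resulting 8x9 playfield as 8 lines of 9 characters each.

Fill (1+0,0+1) = (1,1)
Fill (1+1,0+0) = (2,0)
Fill (1+1,0+1) = (2,1)
Fill (1+2,0+0) = (3,0)

Answer: .........
.#.....##
###......
#..#..#..
.........
.#.....#.
..#.##...
#.#...#..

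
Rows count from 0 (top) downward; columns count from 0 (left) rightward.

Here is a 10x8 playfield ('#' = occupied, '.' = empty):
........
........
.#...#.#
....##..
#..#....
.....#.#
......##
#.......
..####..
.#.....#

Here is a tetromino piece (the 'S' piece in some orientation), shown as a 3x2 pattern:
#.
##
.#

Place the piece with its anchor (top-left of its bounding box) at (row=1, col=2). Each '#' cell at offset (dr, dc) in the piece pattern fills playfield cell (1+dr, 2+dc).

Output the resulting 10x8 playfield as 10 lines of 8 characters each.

Fill (1+0,2+0) = (1,2)
Fill (1+1,2+0) = (2,2)
Fill (1+1,2+1) = (2,3)
Fill (1+2,2+1) = (3,3)

Answer: ........
..#.....
.###.#.#
...###..
#..#....
.....#.#
......##
#.......
..####..
.#.....#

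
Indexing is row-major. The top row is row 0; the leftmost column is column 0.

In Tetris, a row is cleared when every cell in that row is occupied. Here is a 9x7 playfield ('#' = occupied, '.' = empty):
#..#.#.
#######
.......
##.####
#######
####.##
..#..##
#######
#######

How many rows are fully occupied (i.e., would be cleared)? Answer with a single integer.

Answer: 4

Derivation:
Check each row:
  row 0: 4 empty cells -> not full
  row 1: 0 empty cells -> FULL (clear)
  row 2: 7 empty cells -> not full
  row 3: 1 empty cell -> not full
  row 4: 0 empty cells -> FULL (clear)
  row 5: 1 empty cell -> not full
  row 6: 4 empty cells -> not full
  row 7: 0 empty cells -> FULL (clear)
  row 8: 0 empty cells -> FULL (clear)
Total rows cleared: 4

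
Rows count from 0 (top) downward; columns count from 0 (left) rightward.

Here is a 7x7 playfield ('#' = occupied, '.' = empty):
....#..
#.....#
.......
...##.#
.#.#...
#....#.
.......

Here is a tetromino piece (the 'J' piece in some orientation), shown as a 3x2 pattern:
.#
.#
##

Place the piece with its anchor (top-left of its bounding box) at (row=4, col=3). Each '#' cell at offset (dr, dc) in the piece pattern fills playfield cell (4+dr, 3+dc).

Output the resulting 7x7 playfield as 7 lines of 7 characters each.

Answer: ....#..
#.....#
.......
...##.#
.#.##..
#...##.
...##..

Derivation:
Fill (4+0,3+1) = (4,4)
Fill (4+1,3+1) = (5,4)
Fill (4+2,3+0) = (6,3)
Fill (4+2,3+1) = (6,4)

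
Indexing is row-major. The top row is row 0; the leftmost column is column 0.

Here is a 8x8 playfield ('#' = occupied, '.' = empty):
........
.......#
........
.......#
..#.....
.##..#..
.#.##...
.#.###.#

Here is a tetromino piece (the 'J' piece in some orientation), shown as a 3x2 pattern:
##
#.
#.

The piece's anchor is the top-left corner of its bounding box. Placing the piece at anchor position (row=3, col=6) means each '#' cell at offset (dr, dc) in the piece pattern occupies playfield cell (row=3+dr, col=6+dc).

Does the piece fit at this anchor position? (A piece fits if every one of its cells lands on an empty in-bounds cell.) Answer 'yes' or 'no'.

Check each piece cell at anchor (3, 6):
  offset (0,0) -> (3,6): empty -> OK
  offset (0,1) -> (3,7): occupied ('#') -> FAIL
  offset (1,0) -> (4,6): empty -> OK
  offset (2,0) -> (5,6): empty -> OK
All cells valid: no

Answer: no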